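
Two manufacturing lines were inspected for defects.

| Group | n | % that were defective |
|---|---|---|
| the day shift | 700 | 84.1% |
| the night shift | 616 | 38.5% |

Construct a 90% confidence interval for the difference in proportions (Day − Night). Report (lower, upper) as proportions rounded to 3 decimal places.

SE₁ = √(p̂₁(1−p̂₁)/n₁) = √(0.8410·0.1590/700) = 0.01382; SE₂ = √(0.3850·0.6150/616) = 0.01961.
Independent samples: SE of the difference = √(SE₁² + SE₂²) = √(0.0001909924 + 0.0003845521) = 0.02399.
z* for 90% confidence is 1.645, so the margin of error is 1.645 × 0.02399 = 0.03946.
Point estimate p̂₁ − p̂₂ = 0.8410 − 0.3850 = 0.4560.
0.4560 ± 0.03946 → (0.417, 0.495).

(0.417, 0.495)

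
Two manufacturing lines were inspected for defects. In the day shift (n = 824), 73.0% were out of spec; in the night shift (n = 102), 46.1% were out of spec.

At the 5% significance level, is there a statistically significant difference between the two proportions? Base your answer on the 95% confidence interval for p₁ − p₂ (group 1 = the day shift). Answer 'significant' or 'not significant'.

significant

Each SE is √(p̂(1−p̂)/n): √(0.7300·0.2700/824) = 0.01547 and √(0.4610·0.5390/102) = 0.04936.
SE(p̂₁ − p̂₂) = √(SE₁² + SE₂²) = √(0.0002393209 + 0.0024364096) = 0.05173, since the two samples are independent.
At 95% confidence z* = 1.960; margin = 1.960 × 0.05173 = 0.10139.
The difference is 0.7300 − 0.4610 = 0.2690, so the interval is 0.2690 ± 0.10139 = (0.16761, 0.37039).
The interval (0.16761, 0.37039) does not contain 0, so the difference is significant.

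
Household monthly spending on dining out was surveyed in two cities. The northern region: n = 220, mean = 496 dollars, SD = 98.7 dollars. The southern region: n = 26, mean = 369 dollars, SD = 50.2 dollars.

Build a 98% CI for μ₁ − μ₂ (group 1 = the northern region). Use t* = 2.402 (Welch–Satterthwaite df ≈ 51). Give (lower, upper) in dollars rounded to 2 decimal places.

SE₁ = s₁/√n₁ = 98.7/√220 = 6.6544; SE₂ = 50.2/√26 = 9.8450.
Independent samples, unequal variances: SE_diff = √(SE₁² + SE₂²) = √(44.28103936 + 96.924025) = 11.8830.
t* = 2.402, so margin of error = 2.402 × 11.8830 = 28.5430.
Difference in means = 496 − 369 = 127.0000.
127.0000 ± 28.5430 → (98.46, 155.54).

(98.46, 155.54)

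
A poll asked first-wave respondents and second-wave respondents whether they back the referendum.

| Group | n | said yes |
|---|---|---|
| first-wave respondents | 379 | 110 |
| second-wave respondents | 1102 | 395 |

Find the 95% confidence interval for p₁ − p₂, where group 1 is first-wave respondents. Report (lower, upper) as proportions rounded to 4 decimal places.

(-0.1220, -0.0144)

p̂₁ = 110/379 = 0.2902 and p̂₂ = 395/1102 = 0.3584.
SE₁ = √(p̂₁(1−p̂₁)/n₁) = √(0.2902·0.7098/379) = 0.02331; SE₂ = √(0.3584·0.6416/1102) = 0.01445.
Independent samples: SE of the difference = √(SE₁² + SE₂²) = √(0.0005433561 + 0.0002088025) = 0.02743.
z* for 95% confidence is 1.960, so the margin of error is 1.960 × 0.02743 = 0.05376.
Point estimate p̂₁ − p̂₂ = 0.2902 − 0.3584 = -0.0682.
-0.0682 ± 0.05376 → (-0.1220, -0.0144).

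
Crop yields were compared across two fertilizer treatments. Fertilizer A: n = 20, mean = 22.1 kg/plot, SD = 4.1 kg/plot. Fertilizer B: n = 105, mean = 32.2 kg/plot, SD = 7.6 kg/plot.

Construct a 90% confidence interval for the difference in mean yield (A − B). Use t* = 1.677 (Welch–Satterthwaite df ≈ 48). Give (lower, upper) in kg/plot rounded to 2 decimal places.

Standard errors of each mean: 4.1/√20 = 0.9168 and 7.6/√105 = 0.7417.
SE(x̄₁ − x̄₂) = √(0.9168² + 0.7417²) = 1.1793 for independent samples with unequal variances.
With t* = 1.677, the margin is 1.677 × 1.1793 = 1.9777.
x̄₁ − x̄₂ = 22.1 − 32.2 = -10.1000; the interval is -10.1000 ± 1.9777 = (-12.08, -8.12).

(-12.08, -8.12)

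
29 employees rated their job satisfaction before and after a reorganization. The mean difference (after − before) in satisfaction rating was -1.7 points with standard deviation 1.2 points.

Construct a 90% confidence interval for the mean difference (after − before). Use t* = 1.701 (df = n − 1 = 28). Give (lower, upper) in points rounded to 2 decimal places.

(-2.08, -1.32)

This is a matched-pairs design, so SE = s_d/√n = 1.2/√29 = 0.2228.
Margin = 1.701 × 0.2228 = 0.3790; the interval is -1.7 ± 0.3790 = (-2.08, -1.32).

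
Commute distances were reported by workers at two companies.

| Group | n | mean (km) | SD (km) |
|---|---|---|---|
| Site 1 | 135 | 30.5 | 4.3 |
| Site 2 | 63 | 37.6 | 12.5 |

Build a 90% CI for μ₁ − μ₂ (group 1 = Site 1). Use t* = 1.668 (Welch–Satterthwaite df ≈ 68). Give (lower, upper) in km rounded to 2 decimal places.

(-9.80, -4.40)

Standard errors of each mean: 4.3/√135 = 0.3701 and 12.5/√63 = 1.5749.
SE(x̄₁ − x̄₂) = √(0.3701² + 1.5749²) = 1.6178 for independent samples with unequal variances.
With t* = 1.668, the margin is 1.668 × 1.6178 = 2.6985.
x̄₁ − x̄₂ = 30.5 − 37.6 = -7.1000; the interval is -7.1000 ± 2.6985 = (-9.80, -4.40).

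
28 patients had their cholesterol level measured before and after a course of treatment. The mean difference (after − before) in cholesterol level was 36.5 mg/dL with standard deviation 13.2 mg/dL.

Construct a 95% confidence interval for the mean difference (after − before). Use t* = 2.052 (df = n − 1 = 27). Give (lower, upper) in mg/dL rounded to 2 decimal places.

This is a matched-pairs design, so SE = s_d/√n = 13.2/√28 = 2.4946.
Margin = 2.052 × 2.4946 = 5.1189; the interval is 36.5 ± 5.1189 = (31.38, 41.62).

(31.38, 41.62)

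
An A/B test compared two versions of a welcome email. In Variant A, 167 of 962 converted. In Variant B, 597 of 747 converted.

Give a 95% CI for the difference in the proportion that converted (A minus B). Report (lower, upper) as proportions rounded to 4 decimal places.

First, p̂₁ = 167/962 = 0.1736; p̂₂ = 597/747 = 0.7992.
The two standard errors are √(0.1736×0.8264/962) = 0.01221 and √(0.7992×0.2008/747) = 0.01466.
Because the samples are independent, SE_diff = √(0.01221² + 0.01466²) = 0.01908.
Using z* = 1.960 for 95%, ME = 1.960 × 0.01908 = 0.03740.
p̂₁ − p̂₂ = -0.6256; interval -0.6256 ± 0.03740 gives (-0.6630, -0.5882).

(-0.6630, -0.5882)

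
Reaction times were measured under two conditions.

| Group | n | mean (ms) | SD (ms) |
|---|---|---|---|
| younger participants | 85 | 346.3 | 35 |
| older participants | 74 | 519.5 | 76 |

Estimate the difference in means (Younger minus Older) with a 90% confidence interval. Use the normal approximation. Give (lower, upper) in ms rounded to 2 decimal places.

(-189.02, -157.38)

SE₁ = s₁/√n₁ = 35/√85 = 3.7963; SE₂ = 76/√74 = 8.8348.
Independent samples, unequal variances: SE_diff = √(SE₁² + SE₂²) = √(14.41189369 + 78.05369104) = 9.6159.
z* = 1.645, so margin of error = 1.645 × 9.6159 = 15.8182.
Difference in means = 346.3 − 519.5 = -173.2000.
-173.2000 ± 15.8182 → (-189.02, -157.38).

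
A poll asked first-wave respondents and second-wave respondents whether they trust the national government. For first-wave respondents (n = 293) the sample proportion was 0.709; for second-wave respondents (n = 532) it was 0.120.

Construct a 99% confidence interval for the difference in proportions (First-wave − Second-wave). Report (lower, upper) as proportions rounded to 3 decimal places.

SE₁ = √(p̂₁(1−p̂₁)/n₁) = √(0.7090·0.2910/293) = 0.02654; SE₂ = √(0.1200·0.8800/532) = 0.01409.
Independent samples: SE of the difference = √(SE₁² + SE₂²) = √(0.0007043716 + 0.0001985281) = 0.03005.
z* for 99% confidence is 2.576, so the margin of error is 2.576 × 0.03005 = 0.07741.
Point estimate p̂₁ − p̂₂ = 0.7090 − 0.1200 = 0.5890.
0.5890 ± 0.07741 → (0.512, 0.666).

(0.512, 0.666)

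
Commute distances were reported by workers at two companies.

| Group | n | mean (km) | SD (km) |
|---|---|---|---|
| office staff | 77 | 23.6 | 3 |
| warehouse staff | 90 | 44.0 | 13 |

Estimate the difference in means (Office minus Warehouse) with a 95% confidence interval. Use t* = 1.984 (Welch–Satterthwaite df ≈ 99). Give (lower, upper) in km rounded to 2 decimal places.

(-23.20, -17.60)

Per-group SEs: s₁/√n₁ = 3/√77 = 0.3419, s₂/√n₂ = 13/√90 = 1.3703.
Unpooled SE of the difference: √(0.11689561 + 1.87772209) = 1.4123.
Margin of error = t* · SE = 1.984 × 1.4123 = 2.8020.
x̄₁ − x̄₂ = 23.6 − 44.0 = -20.4000.
CI: -20.4000 ± 2.8020 = (-23.20, -17.60).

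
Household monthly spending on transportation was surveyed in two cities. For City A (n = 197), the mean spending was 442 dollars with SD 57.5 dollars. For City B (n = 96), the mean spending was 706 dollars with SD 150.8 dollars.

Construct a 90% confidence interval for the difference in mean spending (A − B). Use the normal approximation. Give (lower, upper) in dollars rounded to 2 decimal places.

Per-group SEs: s₁/√n₁ = 57.5/√197 = 4.0967, s₂/√n₂ = 150.8/√96 = 15.3910.
Unpooled SE of the difference: √(16.78295089 + 236.882881) = 15.9269.
Margin of error = z* · SE = 1.645 × 15.9269 = 26.1998.
x̄₁ − x̄₂ = 442 − 706 = -264.0000.
CI: -264.0000 ± 26.1998 = (-290.20, -237.80).

(-290.20, -237.80)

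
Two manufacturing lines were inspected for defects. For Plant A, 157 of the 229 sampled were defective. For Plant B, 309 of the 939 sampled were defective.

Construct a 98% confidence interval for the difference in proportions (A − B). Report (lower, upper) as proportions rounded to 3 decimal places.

(0.277, 0.436)

Sample proportions: 157/229 = 0.6856, 309/939 = 0.3291.
Each SE is √(p̂(1−p̂)/n): √(0.6856·0.3144/229) = 0.03068 and √(0.3291·0.6709/939) = 0.01533.
SE(p̂₁ − p̂₂) = √(SE₁² + SE₂²) = √(0.0009412624 + 0.0002350089) = 0.03430, since the two samples are independent.
At 98% confidence z* = 2.326; margin = 2.326 × 0.03430 = 0.07978.
The difference is 0.6856 − 0.3291 = 0.3565, so the interval is 0.3565 ± 0.07978 = (0.277, 0.436).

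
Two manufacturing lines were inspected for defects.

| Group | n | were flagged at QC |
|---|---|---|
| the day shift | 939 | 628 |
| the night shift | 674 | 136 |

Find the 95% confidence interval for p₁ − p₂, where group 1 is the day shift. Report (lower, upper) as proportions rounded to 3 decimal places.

First, p̂₁ = 628/939 = 0.6688; p̂₂ = 136/674 = 0.2018.
The two standard errors are √(0.6688×0.3312/939) = 0.01536 and √(0.2018×0.7982/674) = 0.01546.
Because the samples are independent, SE_diff = √(0.01536² + 0.01546²) = 0.02179.
Using z* = 1.960 for 95%, ME = 1.960 × 0.02179 = 0.04271.
p̂₁ − p̂₂ = 0.4670; interval 0.4670 ± 0.04271 gives (0.424, 0.510).

(0.424, 0.510)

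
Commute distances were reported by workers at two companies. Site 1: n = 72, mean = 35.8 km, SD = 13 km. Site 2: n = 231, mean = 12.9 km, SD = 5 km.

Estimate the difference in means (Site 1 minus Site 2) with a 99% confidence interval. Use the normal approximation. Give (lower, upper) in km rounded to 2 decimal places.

(18.86, 26.94)

Standard errors of each mean: 13/√72 = 1.5321 and 5/√231 = 0.3290.
SE(x̄₁ − x̄₂) = √(1.5321² + 0.3290²) = 1.5670 for independent samples with unequal variances.
With z* = 2.576, the margin is 2.576 × 1.5670 = 4.0366.
x̄₁ − x̄₂ = 35.8 − 12.9 = 22.9000; the interval is 22.9000 ± 4.0366 = (18.86, 26.94).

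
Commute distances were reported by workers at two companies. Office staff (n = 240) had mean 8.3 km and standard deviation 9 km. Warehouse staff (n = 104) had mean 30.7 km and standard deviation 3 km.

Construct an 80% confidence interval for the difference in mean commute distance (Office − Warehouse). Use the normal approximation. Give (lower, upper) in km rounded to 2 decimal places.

(-23.23, -21.57)

Standard errors of each mean: 9/√240 = 0.5809 and 3/√104 = 0.2942.
SE(x̄₁ − x̄₂) = √(0.5809² + 0.2942²) = 0.6512 for independent samples with unequal variances.
With z* = 1.282, the margin is 1.282 × 0.6512 = 0.8348.
x̄₁ − x̄₂ = 8.3 − 30.7 = -22.4000; the interval is -22.4000 ± 0.8348 = (-23.23, -21.57).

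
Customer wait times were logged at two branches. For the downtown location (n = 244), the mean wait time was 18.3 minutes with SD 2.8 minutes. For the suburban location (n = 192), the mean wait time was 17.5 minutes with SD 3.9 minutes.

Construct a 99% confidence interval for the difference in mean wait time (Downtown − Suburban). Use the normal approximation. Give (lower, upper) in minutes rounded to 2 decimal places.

(-0.06, 1.66)

Standard errors of each mean: 2.8/√244 = 0.1793 and 3.9/√192 = 0.2815.
SE(x̄₁ − x̄₂) = √(0.1793² + 0.2815²) = 0.3338 for independent samples with unequal variances.
With z* = 2.576, the margin is 2.576 × 0.3338 = 0.8599.
x̄₁ − x̄₂ = 18.3 − 17.5 = 0.8000; the interval is 0.8000 ± 0.8599 = (-0.06, 1.66).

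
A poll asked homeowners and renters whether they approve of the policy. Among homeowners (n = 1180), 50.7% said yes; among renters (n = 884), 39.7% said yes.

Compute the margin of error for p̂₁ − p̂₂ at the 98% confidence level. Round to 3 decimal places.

0.051

Each SE is √(p̂(1−p̂)/n): √(0.5070·0.4930/1180) = 0.01455 and √(0.3970·0.6030/884) = 0.01646.
SE(p̂₁ − p̂₂) = √(SE₁² + SE₂²) = √(0.0002117025 + 0.0002709316) = 0.02197, since the two samples are independent.
At 98% confidence z* = 2.326; margin = 2.326 × 0.02197 = 0.05110.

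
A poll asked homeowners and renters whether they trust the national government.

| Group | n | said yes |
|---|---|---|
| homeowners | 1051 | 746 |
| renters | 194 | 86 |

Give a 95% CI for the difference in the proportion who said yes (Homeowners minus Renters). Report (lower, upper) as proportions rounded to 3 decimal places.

p̂₁ = 746/1051 = 0.7098 and p̂₂ = 86/194 = 0.4433.
SE₁ = √(p̂₁(1−p̂₁)/n₁) = √(0.7098·0.2902/1051) = 0.01400; SE₂ = √(0.4433·0.5567/194) = 0.03567.
Independent samples: SE of the difference = √(SE₁² + SE₂²) = √(0.000196 + 0.0012723489) = 0.03832.
z* for 95% confidence is 1.960, so the margin of error is 1.960 × 0.03832 = 0.07511.
Point estimate p̂₁ − p̂₂ = 0.7098 − 0.4433 = 0.2665.
0.2665 ± 0.07511 → (0.191, 0.342).

(0.191, 0.342)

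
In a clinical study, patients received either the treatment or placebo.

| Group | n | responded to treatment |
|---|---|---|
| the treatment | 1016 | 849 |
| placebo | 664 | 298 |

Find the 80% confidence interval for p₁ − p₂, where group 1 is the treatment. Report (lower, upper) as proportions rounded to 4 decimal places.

First, p̂₁ = 849/1016 = 0.8356; p̂₂ = 298/664 = 0.4488.
The two standard errors are √(0.8356×0.1644/1016) = 0.01163 and √(0.4488×0.5512/664) = 0.01930.
Because the samples are independent, SE_diff = √(0.01163² + 0.01930²) = 0.02253.
Using z* = 1.282 for 80%, ME = 1.282 × 0.02253 = 0.02888.
p̂₁ − p̂₂ = 0.3868; interval 0.3868 ± 0.02888 gives (0.3579, 0.4157).

(0.3579, 0.4157)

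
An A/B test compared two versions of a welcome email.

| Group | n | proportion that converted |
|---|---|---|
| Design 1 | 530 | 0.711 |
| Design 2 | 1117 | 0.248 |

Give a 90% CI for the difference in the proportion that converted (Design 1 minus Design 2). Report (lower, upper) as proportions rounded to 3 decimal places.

(0.424, 0.502)

SE₁ = √(p̂₁(1−p̂₁)/n₁) = √(0.7110·0.2890/530) = 0.01969; SE₂ = √(0.2480·0.7520/1117) = 0.01292.
Independent samples: SE of the difference = √(SE₁² + SE₂²) = √(0.0003876961 + 0.0001669264) = 0.02355.
z* for 90% confidence is 1.645, so the margin of error is 1.645 × 0.02355 = 0.03874.
Point estimate p̂₁ − p̂₂ = 0.7110 − 0.2480 = 0.4630.
0.4630 ± 0.03874 → (0.424, 0.502).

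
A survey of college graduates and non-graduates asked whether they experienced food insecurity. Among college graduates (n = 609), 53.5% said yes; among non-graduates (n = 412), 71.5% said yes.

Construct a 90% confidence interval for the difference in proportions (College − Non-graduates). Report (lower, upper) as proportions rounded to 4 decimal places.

(-0.2294, -0.1306)

Each SE is √(p̂(1−p̂)/n): √(0.5350·0.4650/609) = 0.02021 and √(0.7150·0.2850/412) = 0.02224.
SE(p̂₁ − p̂₂) = √(SE₁² + SE₂²) = √(0.0004084441 + 0.0004946176) = 0.03005, since the two samples are independent.
At 90% confidence z* = 1.645; margin = 1.645 × 0.03005 = 0.04943.
The difference is 0.5350 − 0.7150 = -0.1800, so the interval is -0.1800 ± 0.04943 = (-0.2294, -0.1306).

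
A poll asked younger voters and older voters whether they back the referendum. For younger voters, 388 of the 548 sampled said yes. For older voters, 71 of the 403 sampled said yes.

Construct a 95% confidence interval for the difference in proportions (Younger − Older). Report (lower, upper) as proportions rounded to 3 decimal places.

(0.479, 0.585)

p̂₁ = 388/548 = 0.7080 and p̂₂ = 71/403 = 0.1762.
SE₁ = √(p̂₁(1−p̂₁)/n₁) = √(0.7080·0.2920/548) = 0.01942; SE₂ = √(0.1762·0.8238/403) = 0.01898.
Independent samples: SE of the difference = √(SE₁² + SE₂²) = √(0.0003771364 + 0.0003602404) = 0.02715.
z* for 95% confidence is 1.960, so the margin of error is 1.960 × 0.02715 = 0.05321.
Point estimate p̂₁ − p̂₂ = 0.7080 − 0.1762 = 0.5318.
0.5318 ± 0.05321 → (0.479, 0.585).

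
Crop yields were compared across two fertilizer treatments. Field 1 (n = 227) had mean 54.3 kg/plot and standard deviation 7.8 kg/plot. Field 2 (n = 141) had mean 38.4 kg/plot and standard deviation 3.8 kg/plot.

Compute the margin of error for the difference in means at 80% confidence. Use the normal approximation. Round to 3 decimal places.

Per-group SEs: s₁/√n₁ = 7.8/√227 = 0.5177, s₂/√n₂ = 3.8/√141 = 0.3200.
Unpooled SE of the difference: √(0.26801329 + 0.1024) = 0.6086.
Margin of error = z* · SE = 1.282 × 0.6086 = 0.7802.

0.780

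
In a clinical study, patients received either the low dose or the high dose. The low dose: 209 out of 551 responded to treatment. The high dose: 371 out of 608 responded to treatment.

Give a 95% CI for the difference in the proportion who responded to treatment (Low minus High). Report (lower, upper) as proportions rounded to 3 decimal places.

First, p̂₁ = 209/551 = 0.3793; p̂₂ = 371/608 = 0.6102.
The two standard errors are √(0.3793×0.6207/551) = 0.02067 and √(0.6102×0.3898/608) = 0.01978.
Because the samples are independent, SE_diff = √(0.02067² + 0.01978²) = 0.02861.
Using z* = 1.960 for 95%, ME = 1.960 × 0.02861 = 0.05608.
p̂₁ − p̂₂ = -0.2309; interval -0.2309 ± 0.05608 gives (-0.287, -0.175).

(-0.287, -0.175)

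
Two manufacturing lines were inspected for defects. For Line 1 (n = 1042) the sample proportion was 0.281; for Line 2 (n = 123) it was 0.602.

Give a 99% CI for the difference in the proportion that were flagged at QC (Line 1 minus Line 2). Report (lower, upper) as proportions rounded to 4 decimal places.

(-0.4402, -0.2018)

Each SE is √(p̂(1−p̂)/n): √(0.2810·0.7190/1042) = 0.01392 and √(0.6020·0.3980/123) = 0.04414.
SE(p̂₁ − p̂₂) = √(SE₁² + SE₂²) = √(0.0001937664 + 0.0019483396) = 0.04628, since the two samples are independent.
At 99% confidence z* = 2.576; margin = 2.576 × 0.04628 = 0.11922.
The difference is 0.2810 − 0.6020 = -0.3210, so the interval is -0.3210 ± 0.11922 = (-0.4402, -0.2018).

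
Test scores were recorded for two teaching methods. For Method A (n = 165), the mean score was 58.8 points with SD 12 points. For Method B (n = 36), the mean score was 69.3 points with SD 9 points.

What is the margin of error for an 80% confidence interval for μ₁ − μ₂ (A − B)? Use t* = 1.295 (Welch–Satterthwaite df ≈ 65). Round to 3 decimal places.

SE₁ = s₁/√n₁ = 12/√165 = 0.9342; SE₂ = 9/√36 = 1.5000.
Independent samples, unequal variances: SE_diff = √(SE₁² + SE₂²) = √(0.87272964 + 2.25) = 1.7671.
t* = 1.295, so margin of error = 1.295 × 1.7671 = 2.2884.

2.288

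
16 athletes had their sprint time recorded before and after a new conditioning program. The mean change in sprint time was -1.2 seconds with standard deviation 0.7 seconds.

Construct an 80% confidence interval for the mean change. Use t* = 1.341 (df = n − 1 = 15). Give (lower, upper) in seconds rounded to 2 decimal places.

This is a matched-pairs design, so SE = s_d/√n = 0.7/√16 = 0.1750.
Margin = 1.341 × 0.1750 = 0.2347; the interval is -1.2 ± 0.2347 = (-1.43, -0.97).

(-1.43, -0.97)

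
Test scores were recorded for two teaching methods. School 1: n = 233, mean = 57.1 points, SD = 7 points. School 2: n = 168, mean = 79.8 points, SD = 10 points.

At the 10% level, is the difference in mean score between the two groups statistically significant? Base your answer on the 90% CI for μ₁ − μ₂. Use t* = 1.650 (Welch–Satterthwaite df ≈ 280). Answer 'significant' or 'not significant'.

SE₁ = s₁/√n₁ = 7/√233 = 0.4586; SE₂ = 10/√168 = 0.7715.
Independent samples, unequal variances: SE_diff = √(SE₁² + SE₂²) = √(0.21031396 + 0.59521225) = 0.8975.
t* = 1.650, so margin of error = 1.650 × 0.8975 = 1.4809.
Difference in means = 57.1 − 79.8 = -22.7000.
-22.7000 ± 1.4809 → (-24.1809, -21.2191).
The interval (-24.1809, -21.2191) does not contain 0, so the difference is significant.

significant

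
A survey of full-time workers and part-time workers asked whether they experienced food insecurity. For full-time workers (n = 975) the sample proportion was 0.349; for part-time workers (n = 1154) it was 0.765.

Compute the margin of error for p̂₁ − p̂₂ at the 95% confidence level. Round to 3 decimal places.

Each SE is √(p̂(1−p̂)/n): √(0.3490·0.6510/975) = 0.01527 and √(0.7650·0.2350/1154) = 0.01248.
SE(p̂₁ − p̂₂) = √(SE₁² + SE₂²) = √(0.0002331729 + 0.0001557504) = 0.01972, since the two samples are independent.
At 95% confidence z* = 1.960; margin = 1.960 × 0.01972 = 0.03865.

0.039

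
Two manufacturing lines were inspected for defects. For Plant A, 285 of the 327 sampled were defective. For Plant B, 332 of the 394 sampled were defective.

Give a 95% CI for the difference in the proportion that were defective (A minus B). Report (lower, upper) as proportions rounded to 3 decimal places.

(-0.022, 0.080)

p̂₁ = 285/327 = 0.8716 and p̂₂ = 332/394 = 0.8426.
SE₁ = √(p̂₁(1−p̂₁)/n₁) = √(0.8716·0.1284/327) = 0.01850; SE₂ = √(0.8426·0.1574/394) = 0.01835.
Independent samples: SE of the difference = √(SE₁² + SE₂²) = √(0.00034225 + 0.0003367225) = 0.02606.
z* for 95% confidence is 1.960, so the margin of error is 1.960 × 0.02606 = 0.05108.
Point estimate p̂₁ − p̂₂ = 0.8716 − 0.8426 = 0.0290.
0.0290 ± 0.05108 → (-0.022, 0.080).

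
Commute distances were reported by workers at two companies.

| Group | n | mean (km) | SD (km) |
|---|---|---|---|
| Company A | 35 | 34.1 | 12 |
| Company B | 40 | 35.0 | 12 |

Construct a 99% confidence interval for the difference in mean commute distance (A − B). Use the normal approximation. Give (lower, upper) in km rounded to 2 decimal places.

SE₁ = s₁/√n₁ = 12/√35 = 2.0284; SE₂ = 12/√40 = 1.8974.
Independent samples, unequal variances: SE_diff = √(SE₁² + SE₂²) = √(4.11440656 + 3.60012676) = 2.7775.
z* = 2.576, so margin of error = 2.576 × 2.7775 = 7.1548.
Difference in means = 34.1 − 35.0 = -0.9000.
-0.9000 ± 7.1548 → (-8.05, 6.25).

(-8.05, 6.25)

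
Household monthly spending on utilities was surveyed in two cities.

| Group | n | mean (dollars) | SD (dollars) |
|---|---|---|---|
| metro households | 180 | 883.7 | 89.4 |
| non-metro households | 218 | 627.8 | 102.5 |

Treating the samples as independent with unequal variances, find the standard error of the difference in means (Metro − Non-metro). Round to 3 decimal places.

9.623

Standard errors of each mean: 89.4/√180 = 6.6635 and 102.5/√218 = 6.9422.
SE(x̄₁ − x̄₂) = √(6.6635² + 6.9422²) = 9.6227 for independent samples with unequal variances.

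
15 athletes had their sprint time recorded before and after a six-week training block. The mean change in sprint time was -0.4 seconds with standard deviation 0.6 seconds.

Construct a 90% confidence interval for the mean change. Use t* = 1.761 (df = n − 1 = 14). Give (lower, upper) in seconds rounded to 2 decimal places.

(-0.67, -0.13)

This is a matched-pairs design, so SE = s_d/√n = 0.6/√15 = 0.1549.
Margin = 1.761 × 0.1549 = 0.2728; the interval is -0.4 ± 0.2728 = (-0.67, -0.13).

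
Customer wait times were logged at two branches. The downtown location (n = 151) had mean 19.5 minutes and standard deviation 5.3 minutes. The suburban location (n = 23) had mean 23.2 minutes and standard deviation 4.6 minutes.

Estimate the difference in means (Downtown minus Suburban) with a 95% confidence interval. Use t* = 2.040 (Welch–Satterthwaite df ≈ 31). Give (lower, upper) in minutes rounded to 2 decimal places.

(-5.85, -1.55)

Per-group SEs: s₁/√n₁ = 5.3/√151 = 0.4313, s₂/√n₂ = 4.6/√23 = 0.9592.
Unpooled SE of the difference: √(0.18601969 + 0.92006464) = 1.0517.
Margin of error = t* · SE = 2.040 × 1.0517 = 2.1455.
x̄₁ − x̄₂ = 19.5 − 23.2 = -3.7000.
CI: -3.7000 ± 2.1455 = (-5.85, -1.55).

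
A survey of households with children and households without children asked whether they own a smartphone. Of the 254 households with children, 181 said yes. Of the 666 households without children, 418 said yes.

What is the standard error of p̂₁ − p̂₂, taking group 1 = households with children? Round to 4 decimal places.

p̂₁ = 181/254 = 0.7126 and p̂₂ = 418/666 = 0.6276.
SE₁ = √(p̂₁(1−p̂₁)/n₁) = √(0.7126·0.2874/254) = 0.02840; SE₂ = √(0.6276·0.3724/666) = 0.01873.
Independent samples: SE of the difference = √(SE₁² + SE₂²) = √(0.00080656 + 0.0003508129) = 0.03402.

0.0340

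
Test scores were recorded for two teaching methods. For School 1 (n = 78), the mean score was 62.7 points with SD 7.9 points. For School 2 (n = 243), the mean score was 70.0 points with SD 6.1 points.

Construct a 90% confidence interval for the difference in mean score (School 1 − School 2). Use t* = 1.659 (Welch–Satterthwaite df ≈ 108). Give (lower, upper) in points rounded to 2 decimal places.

Standard errors of each mean: 7.9/√78 = 0.8945 and 6.1/√243 = 0.3913.
SE(x̄₁ − x̄₂) = √(0.8945² + 0.3913²) = 0.9763 for independent samples with unequal variances.
With t* = 1.659, the margin is 1.659 × 0.9763 = 1.6197.
x̄₁ − x̄₂ = 62.7 − 70.0 = -7.3000; the interval is -7.3000 ± 1.6197 = (-8.92, -5.68).

(-8.92, -5.68)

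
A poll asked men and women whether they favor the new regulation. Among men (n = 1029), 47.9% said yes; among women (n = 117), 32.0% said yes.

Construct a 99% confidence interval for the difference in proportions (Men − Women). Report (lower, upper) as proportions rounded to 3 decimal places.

Each SE is √(p̂(1−p̂)/n): √(0.4790·0.5210/1029) = 0.01557 and √(0.3200·0.6800/117) = 0.04313.
SE(p̂₁ − p̂₂) = √(SE₁² + SE₂²) = √(0.0002424249 + 0.0018601969) = 0.04585, since the two samples are independent.
At 99% confidence z* = 2.576; margin = 2.576 × 0.04585 = 0.11811.
The difference is 0.4790 − 0.3200 = 0.1590, so the interval is 0.1590 ± 0.11811 = (0.041, 0.277).

(0.041, 0.277)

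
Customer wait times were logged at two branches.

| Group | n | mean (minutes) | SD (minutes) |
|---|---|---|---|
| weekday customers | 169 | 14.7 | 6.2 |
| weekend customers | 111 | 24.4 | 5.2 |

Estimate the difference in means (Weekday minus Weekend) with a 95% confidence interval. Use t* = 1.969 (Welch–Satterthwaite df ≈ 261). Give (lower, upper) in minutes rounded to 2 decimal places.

SE₁ = s₁/√n₁ = 6.2/√169 = 0.4769; SE₂ = 5.2/√111 = 0.4936.
Independent samples, unequal variances: SE_diff = √(SE₁² + SE₂²) = √(0.22743361 + 0.24364096) = 0.6863.
t* = 1.969, so margin of error = 1.969 × 0.6863 = 1.3513.
Difference in means = 14.7 − 24.4 = -9.7000.
-9.7000 ± 1.3513 → (-11.05, -8.35).

(-11.05, -8.35)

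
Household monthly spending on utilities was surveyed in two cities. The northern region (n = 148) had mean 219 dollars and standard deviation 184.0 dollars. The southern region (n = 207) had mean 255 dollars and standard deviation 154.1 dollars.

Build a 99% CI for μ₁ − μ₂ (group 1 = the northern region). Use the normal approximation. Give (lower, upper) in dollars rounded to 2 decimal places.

SE₁ = s₁/√n₁ = 184.0/√148 = 15.1247; SE₂ = 154.1/√207 = 10.7107.
Independent samples, unequal variances: SE_diff = √(SE₁² + SE₂²) = √(228.75655009 + 114.71909449) = 18.5331.
z* = 2.576, so margin of error = 2.576 × 18.5331 = 47.7413.
Difference in means = 219 − 255 = -36.0000.
-36.0000 ± 47.7413 → (-83.74, 11.74).

(-83.74, 11.74)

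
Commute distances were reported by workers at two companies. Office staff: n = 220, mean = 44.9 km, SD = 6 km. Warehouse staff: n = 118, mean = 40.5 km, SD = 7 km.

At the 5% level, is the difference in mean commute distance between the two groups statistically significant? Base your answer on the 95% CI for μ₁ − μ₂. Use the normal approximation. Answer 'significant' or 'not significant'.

significant

SE₁ = s₁/√n₁ = 6/√220 = 0.4045; SE₂ = 7/√118 = 0.6444.
Independent samples, unequal variances: SE_diff = √(SE₁² + SE₂²) = √(0.16362025 + 0.41525136) = 0.7608.
z* = 1.960, so margin of error = 1.960 × 0.7608 = 1.4912.
Difference in means = 44.9 − 40.5 = 4.4000.
4.4000 ± 1.4912 → (2.9088, 5.8912).
The interval (2.9088, 5.8912) does not contain 0, so the difference is significant.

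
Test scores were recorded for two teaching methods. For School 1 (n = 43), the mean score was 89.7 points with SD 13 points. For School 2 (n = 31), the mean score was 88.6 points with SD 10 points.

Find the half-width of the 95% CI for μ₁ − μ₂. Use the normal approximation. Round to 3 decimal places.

5.243

Per-group SEs: s₁/√n₁ = 13/√43 = 1.9825, s₂/√n₂ = 10/√31 = 1.7961.
Unpooled SE of the difference: √(3.93030625 + 3.22597521) = 2.6751.
Margin of error = z* · SE = 1.960 × 2.6751 = 5.2432.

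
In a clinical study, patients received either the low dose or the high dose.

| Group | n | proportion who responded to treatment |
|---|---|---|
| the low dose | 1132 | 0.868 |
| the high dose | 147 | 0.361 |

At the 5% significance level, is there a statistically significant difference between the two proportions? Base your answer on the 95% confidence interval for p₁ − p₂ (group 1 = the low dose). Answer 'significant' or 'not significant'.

The two standard errors are √(0.8680×0.1320/1132) = 0.01006 and √(0.3610×0.6390/147) = 0.03961.
Because the samples are independent, SE_diff = √(0.01006² + 0.03961²) = 0.04087.
Using z* = 1.960 for 95%, ME = 1.960 × 0.04087 = 0.08011.
p̂₁ − p̂₂ = 0.5070; interval 0.5070 ± 0.08011 gives (0.42689, 0.58711).
The interval (0.42689, 0.58711) does not contain 0, so the difference is significant.

significant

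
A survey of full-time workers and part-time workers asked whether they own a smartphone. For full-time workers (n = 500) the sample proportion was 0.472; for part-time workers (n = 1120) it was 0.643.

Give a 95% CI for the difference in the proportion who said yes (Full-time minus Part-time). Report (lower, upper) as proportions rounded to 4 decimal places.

Each SE is √(p̂(1−p̂)/n): √(0.4720·0.5280/500) = 0.02233 and √(0.6430·0.3570/1120) = 0.01432.
SE(p̂₁ − p̂₂) = √(SE₁² + SE₂²) = √(0.0004986289 + 0.0002050624) = 0.02653, since the two samples are independent.
At 95% confidence z* = 1.960; margin = 1.960 × 0.02653 = 0.05200.
The difference is 0.4720 − 0.6430 = -0.1710, so the interval is -0.1710 ± 0.05200 = (-0.2230, -0.1190).

(-0.2230, -0.1190)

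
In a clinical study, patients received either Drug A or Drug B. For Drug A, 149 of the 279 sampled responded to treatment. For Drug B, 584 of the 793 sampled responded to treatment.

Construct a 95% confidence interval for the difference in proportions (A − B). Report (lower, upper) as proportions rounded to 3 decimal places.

(-0.268, -0.136)

First, p̂₁ = 149/279 = 0.5341; p̂₂ = 584/793 = 0.7364.
The two standard errors are √(0.5341×0.4659/279) = 0.02986 and √(0.7364×0.2636/793) = 0.01565.
Because the samples are independent, SE_diff = √(0.02986² + 0.01565²) = 0.03371.
Using z* = 1.960 for 95%, ME = 1.960 × 0.03371 = 0.06607.
p̂₁ − p̂₂ = -0.2023; interval -0.2023 ± 0.06607 gives (-0.268, -0.136).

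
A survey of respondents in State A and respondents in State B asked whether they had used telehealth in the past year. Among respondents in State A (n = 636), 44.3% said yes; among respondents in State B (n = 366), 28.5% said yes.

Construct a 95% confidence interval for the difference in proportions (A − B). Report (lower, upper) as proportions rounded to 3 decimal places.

Each SE is √(p̂(1−p̂)/n): √(0.4430·0.5570/636) = 0.01970 and √(0.2850·0.7150/366) = 0.02360.
SE(p̂₁ − p̂₂) = √(SE₁² + SE₂²) = √(0.00038809 + 0.00055696) = 0.03074, since the two samples are independent.
At 95% confidence z* = 1.960; margin = 1.960 × 0.03074 = 0.06025.
The difference is 0.4430 − 0.2850 = 0.1580, so the interval is 0.1580 ± 0.06025 = (0.098, 0.218).

(0.098, 0.218)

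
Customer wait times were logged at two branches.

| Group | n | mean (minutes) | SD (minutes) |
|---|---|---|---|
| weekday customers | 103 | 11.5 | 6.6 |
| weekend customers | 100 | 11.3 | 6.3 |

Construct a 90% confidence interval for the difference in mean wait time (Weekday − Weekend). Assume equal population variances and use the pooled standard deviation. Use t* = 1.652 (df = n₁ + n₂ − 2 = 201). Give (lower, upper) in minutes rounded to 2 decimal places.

(-1.30, 1.70)

s_p = √[((n₁−1)s₁² + (n₂−1)s₂²)/(n₁+n₂−2)] = √[(102·6.6² + 99·6.3²)/201] = 6.4540.
SE = 6.4540·√(1/103 + 1/100) = 0.9061.
With t* = 1.652, margin = 1.652 × 0.9061 = 1.4969.
x̄₁ − x̄₂ = 11.5 − 11.3 = 0.2000; interval 0.2000 ± 1.4969 = (-1.30, 1.70).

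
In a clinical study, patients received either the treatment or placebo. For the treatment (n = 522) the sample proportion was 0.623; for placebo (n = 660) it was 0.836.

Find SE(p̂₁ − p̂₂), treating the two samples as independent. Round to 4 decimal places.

Each SE is √(p̂(1−p̂)/n): √(0.6230·0.3770/522) = 0.02121 and √(0.8360·0.1640/660) = 0.01441.
SE(p̂₁ − p̂₂) = √(SE₁² + SE₂²) = √(0.0004498641 + 0.0002076481) = 0.02564, since the two samples are independent.

0.0256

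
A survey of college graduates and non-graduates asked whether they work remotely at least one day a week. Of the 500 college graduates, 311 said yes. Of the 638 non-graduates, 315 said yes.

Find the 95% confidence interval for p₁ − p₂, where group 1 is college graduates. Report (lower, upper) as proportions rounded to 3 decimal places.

(0.071, 0.186)

First, p̂₁ = 311/500 = 0.6220; p̂₂ = 315/638 = 0.4937.
The two standard errors are √(0.6220×0.3780/500) = 0.02168 and √(0.4937×0.5063/638) = 0.01979.
Because the samples are independent, SE_diff = √(0.02168² + 0.01979²) = 0.02935.
Using z* = 1.960 for 95%, ME = 1.960 × 0.02935 = 0.05753.
p̂₁ − p̂₂ = 0.1283; interval 0.1283 ± 0.05753 gives (0.071, 0.186).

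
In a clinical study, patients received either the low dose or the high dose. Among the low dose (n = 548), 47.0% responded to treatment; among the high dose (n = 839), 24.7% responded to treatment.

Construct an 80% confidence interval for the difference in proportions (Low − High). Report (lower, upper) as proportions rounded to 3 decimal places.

(0.190, 0.256)

SE₁ = √(p̂₁(1−p̂₁)/n₁) = √(0.4700·0.5300/548) = 0.02132; SE₂ = √(0.2470·0.7530/839) = 0.01489.
Independent samples: SE of the difference = √(SE₁² + SE₂²) = √(0.0004545424 + 0.0002217121) = 0.02600.
z* for 80% confidence is 1.282, so the margin of error is 1.282 × 0.02600 = 0.03333.
Point estimate p̂₁ − p̂₂ = 0.4700 − 0.2470 = 0.2230.
0.2230 ± 0.03333 → (0.190, 0.256).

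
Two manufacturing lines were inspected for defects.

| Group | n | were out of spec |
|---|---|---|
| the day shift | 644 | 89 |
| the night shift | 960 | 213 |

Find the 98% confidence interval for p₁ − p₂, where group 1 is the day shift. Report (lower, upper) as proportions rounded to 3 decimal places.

p̂₁ = 89/644 = 0.1382 and p̂₂ = 213/960 = 0.2219.
SE₁ = √(p̂₁(1−p̂₁)/n₁) = √(0.1382·0.8618/644) = 0.01360; SE₂ = √(0.2219·0.7781/960) = 0.01341.
Independent samples: SE of the difference = √(SE₁² + SE₂²) = √(0.00018496 + 0.0001798281) = 0.01910.
z* for 98% confidence is 2.326, so the margin of error is 2.326 × 0.01910 = 0.04443.
Point estimate p̂₁ − p̂₂ = 0.1382 − 0.2219 = -0.0837.
-0.0837 ± 0.04443 → (-0.128, -0.039).

(-0.128, -0.039)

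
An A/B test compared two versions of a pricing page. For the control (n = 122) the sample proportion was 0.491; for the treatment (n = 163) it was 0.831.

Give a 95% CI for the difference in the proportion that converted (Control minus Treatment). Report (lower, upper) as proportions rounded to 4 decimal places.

(-0.4457, -0.2343)

The two standard errors are √(0.4910×0.5090/122) = 0.04526 and √(0.8310×0.1690/163) = 0.02935.
Because the samples are independent, SE_diff = √(0.04526² + 0.02935²) = 0.05394.
Using z* = 1.960 for 95%, ME = 1.960 × 0.05394 = 0.10572.
p̂₁ − p̂₂ = -0.3400; interval -0.3400 ± 0.10572 gives (-0.4457, -0.2343).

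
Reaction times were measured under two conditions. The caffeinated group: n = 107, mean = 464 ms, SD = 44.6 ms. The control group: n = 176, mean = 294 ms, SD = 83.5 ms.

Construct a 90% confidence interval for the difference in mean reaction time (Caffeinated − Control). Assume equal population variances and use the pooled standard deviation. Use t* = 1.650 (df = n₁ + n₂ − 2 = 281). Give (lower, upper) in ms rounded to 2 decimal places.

Pooled variance s_p² = [106·44.6² + 175·83.5²] / (107+176−2) = 5092.5079, so s_p = 71.3618.
SE_diff = s_p·√(1/n₁ + 1/n₂) = 71.3618·√(1/107 + 1/176) = 8.7480.
t* = 1.650; margin = 1.650 × 8.7480 = 14.4342.
Difference = 464 − 294 = 170.0000.
170.0000 ± 14.4342 → (155.57, 184.43).

(155.57, 184.43)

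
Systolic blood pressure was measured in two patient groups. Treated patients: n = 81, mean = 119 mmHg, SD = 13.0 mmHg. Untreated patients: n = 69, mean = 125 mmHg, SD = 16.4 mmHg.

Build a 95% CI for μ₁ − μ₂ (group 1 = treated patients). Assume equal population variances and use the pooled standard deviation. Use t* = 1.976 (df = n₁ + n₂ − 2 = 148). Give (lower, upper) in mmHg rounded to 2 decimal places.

(-10.75, -1.25)

Pooled variance s_p² = [80·13.0² + 68·16.4²] / (81+69−2) = 214.9276, so s_p = 14.6604.
SE_diff = s_p·√(1/n₁ + 1/n₂) = 14.6604·√(1/81 + 1/69) = 2.4017.
t* = 1.976; margin = 1.976 × 2.4017 = 4.7458.
Difference = 119 − 125 = -6.0000.
-6.0000 ± 4.7458 → (-10.75, -1.25).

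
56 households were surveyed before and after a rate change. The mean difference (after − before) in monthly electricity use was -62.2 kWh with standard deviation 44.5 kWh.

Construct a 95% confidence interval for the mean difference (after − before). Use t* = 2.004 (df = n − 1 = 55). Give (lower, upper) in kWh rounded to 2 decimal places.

(-74.12, -50.28)

This is a matched-pairs design, so SE = s_d/√n = 44.5/√56 = 5.9466.
Margin = 2.004 × 5.9466 = 11.9170; the interval is -62.2 ± 11.9170 = (-74.12, -50.28).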